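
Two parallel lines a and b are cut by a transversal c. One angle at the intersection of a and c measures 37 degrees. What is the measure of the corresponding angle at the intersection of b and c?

Corresponding angles are equal: 37 degrees.

37 degrees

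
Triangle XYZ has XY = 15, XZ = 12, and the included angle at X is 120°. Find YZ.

When two sides and the included angle are known, the law of cosines gives the third side.
c^2 = a^2 + b^2 - 2ab cos(C) generalizes the Pythagorean theorem to non-right triangles.
Here: YZ^2 = 225 + 144 - 360*(-1/2) = 549
YZ = 3*sqrt(61)

3*sqrt(61)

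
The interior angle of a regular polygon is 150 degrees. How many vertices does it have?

The exterior angle is the supplement of the interior angle: 180 - 150 = 30 degrees.
Since the exterior angles of any convex polygon sum to 360 degrees, the number of sides is 360 / 30 = 12.

12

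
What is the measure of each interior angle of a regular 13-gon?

Each interior angle of a regular n-gon is (n - 2) * 180 / n.
For n = 13: (13 - 2) * 180 / 13 = 1980/13 = 1980/13 degrees.

1980/13 degrees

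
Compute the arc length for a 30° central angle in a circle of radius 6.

The full circumference is 2πr = 2π(6) = 12*pi.
The arc spans 30° out of 360°, which is a fraction of 1/12.
Arc length = 12*pi × 1/12 = pi.

pi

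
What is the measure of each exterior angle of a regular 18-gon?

Each exterior angle of a regular n-gon is 360 / n.
For n = 18: 360 / 18 = 20 degrees.

20 degrees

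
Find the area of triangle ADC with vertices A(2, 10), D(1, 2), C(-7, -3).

Using the Shoelace formula for a triangle:
Area = (1/2)|x0(y1 - y2) + x1(y2 - y0) + x2(y0 - y1)|
Area = (1/2)|2(2 - -3) + 1(-3 - 10) + -7(10 - 2)|
Area = (1/2)|10 + -13 + -56|
Area = (1/2)|-59|
Area = (1/2)(59)
Area = 59/2

59/2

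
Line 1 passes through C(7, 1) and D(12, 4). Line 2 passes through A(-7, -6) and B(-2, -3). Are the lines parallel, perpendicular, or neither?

Slope of line 1: m1 = (4 - 1)/(12 - 7) = 3/5 = 3/5
Slope of line 2: m2 = (-3 - -6)/(-2 - -7) = 3/5 = 3/5
Since m1 = m2 = 3/5, the lines are parallel.

Parallel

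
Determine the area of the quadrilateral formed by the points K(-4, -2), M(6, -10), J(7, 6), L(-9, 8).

Shoelace: sum of cross terms = 318, Area = (1/2)|318| = 159

159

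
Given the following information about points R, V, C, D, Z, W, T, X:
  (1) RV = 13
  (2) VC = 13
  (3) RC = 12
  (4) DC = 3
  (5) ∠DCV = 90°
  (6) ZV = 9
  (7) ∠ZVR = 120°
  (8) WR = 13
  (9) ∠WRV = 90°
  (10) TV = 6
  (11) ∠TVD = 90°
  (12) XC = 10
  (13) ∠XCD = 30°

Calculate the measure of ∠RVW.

Step 1: By the law of cosines on triangle VRW: VW² = 13² + 13² − 2·13·13·cos(90°) = 338, so VW = 13·√2.
Step 2: By the inverse law of cosines on triangle RVW: cos(∠RVW) = (13² + (13·√2)² − 13²) / (2·13·13·√2) = 338/478 = 0.7071, so ∠RVW = 45°.

Therefore, the measure of angle ∠RVW = 45°.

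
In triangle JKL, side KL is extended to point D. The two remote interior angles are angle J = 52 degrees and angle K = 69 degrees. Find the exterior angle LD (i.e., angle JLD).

By the exterior angle theorem, an exterior angle of a triangle equals the sum of the two remote interior angles.
Exterior angle = angle J + angle K
Exterior angle = 52 + 69 = 121 degrees

121 degrees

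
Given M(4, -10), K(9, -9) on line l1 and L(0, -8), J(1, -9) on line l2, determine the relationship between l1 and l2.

Slope of line 1: m1 = (-9 - -10)/(9 - 4) = 1/5 = 1/5
Slope of line 2: m2 = (-9 - -8)/(1 - 0) = -1/1 = -1
For parallel lines we need equal slopes: 1/5 != -1.
For perpendicular lines we need m1*m2 = -1: (1/5)(-1) = -1/5 != -1.
Since neither condition holds, the lines are neither parallel nor perpendicular.

Neither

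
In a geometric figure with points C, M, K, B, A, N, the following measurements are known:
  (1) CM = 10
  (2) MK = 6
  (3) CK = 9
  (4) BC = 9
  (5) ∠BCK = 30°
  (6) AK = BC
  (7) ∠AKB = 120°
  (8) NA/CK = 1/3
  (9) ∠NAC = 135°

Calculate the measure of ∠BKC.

Step 1: By the law of cosines on triangle KCB: KB² = 9² + 9² − 2·9·9·cos(30°) = 21.7, so KB ≈ 4.66.
Step 2: By the inverse law of cosines on triangle BKC: cos(∠BKC) = (4.66² + 9² − 9²) / (2·4.66·9) = 21.7/83.86 = 0.2588, so ∠BKC = 75°.

Therefore, the measure of angle ∠BKC = 75°.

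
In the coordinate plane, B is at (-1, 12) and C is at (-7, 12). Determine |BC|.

d = sqrt((-7 - -1)^2 + (12 - 12)^2)
d = sqrt(-6^2 + 0^2)
d = sqrt(36 + 0)
d = sqrt(36) = 6

6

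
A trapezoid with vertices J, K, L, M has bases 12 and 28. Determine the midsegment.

The midsegment (median) of a trapezoid connects the midpoints of the non-parallel sides.
Its length is the average of the two bases: (12 + 28) / 2 = 20.

20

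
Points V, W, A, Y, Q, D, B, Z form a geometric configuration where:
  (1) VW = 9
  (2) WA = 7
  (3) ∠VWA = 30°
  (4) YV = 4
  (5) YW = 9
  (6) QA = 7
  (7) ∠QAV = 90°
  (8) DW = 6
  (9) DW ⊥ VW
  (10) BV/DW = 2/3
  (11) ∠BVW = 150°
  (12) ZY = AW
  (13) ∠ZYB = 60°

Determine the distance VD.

Step 1: By the law of cosines on triangle VWD: VD² = 9² + 6² − 2·9·6·cos(90°) = 117, so VD = 3·√13.

Therefore, the length of VD = 3·√13.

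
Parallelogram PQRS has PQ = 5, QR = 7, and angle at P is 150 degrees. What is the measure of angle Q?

Consecutive angles are supplementary: angle Q = 180 - 150 = 30 degrees.

30 degrees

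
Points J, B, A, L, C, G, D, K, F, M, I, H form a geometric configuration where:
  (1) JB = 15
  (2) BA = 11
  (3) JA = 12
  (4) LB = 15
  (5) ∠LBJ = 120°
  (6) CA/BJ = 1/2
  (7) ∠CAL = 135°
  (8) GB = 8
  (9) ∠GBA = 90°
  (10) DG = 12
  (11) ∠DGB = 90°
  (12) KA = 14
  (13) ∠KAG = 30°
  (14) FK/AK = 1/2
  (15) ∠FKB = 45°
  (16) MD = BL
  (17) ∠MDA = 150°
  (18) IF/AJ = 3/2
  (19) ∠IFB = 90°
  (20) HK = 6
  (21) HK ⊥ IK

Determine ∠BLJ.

Step 1: By the law of cosines on triangle LBJ: LJ² = 15² + 15² − 2·15·15·cos(120°) = 675, so LJ = 15·√3.
Step 2: By the inverse law of cosines on triangle BLJ: cos(∠BLJ) = (15² + (15·√3)² − 15²) / (2·15·15·√3) = 675/779.42 = 0.866, so ∠BLJ = 30°.

Therefore, the measure of angle ∠BLJ = 30°.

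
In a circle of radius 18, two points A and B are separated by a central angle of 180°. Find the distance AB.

Chord = 2(18) sin(90°) = 36

36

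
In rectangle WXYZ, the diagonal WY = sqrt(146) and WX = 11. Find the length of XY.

b = sqrt(d^2 - a^2) = sqrt(146 - 121) = sqrt(25) = 5

5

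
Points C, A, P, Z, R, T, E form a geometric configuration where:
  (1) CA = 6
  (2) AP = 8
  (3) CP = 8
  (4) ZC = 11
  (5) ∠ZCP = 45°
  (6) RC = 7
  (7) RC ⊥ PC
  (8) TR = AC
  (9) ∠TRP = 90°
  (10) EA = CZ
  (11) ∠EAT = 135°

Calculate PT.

From the given relations: TR = AC = 6.
Step 1: By the law of cosines on triangle PCR: PR² = 8² + 7² − 2·8·7·cos(90°) = 113, so PR = √113.
Step 2: By the law of cosines on triangle PRT: PT² = √113² + 6² − 2·√113·6·cos(90°) = 149, so PT = √149.

Therefore, the length of PT = √149.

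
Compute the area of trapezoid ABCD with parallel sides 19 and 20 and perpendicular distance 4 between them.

Area of a trapezoid = (base1 + base2) * height / 2
Area = (19 + 20) * 4 / 2
Area = 39 * 4 / 2
Area = 156 / 2
Area = 78

78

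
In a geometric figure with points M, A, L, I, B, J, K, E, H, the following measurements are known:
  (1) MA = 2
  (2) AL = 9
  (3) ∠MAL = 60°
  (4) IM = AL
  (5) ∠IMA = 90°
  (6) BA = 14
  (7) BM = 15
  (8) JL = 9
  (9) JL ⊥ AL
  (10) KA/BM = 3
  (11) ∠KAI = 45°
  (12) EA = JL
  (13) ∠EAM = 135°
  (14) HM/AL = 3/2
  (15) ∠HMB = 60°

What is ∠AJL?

Step 1: By the law of cosines on triangle JLA: JA² = 9² + 9² − 2·9·9·cos(90°) = 162, so JA = 9·√2.
Step 2: By the inverse law of cosines on triangle AJL: cos(∠AJL) = ((9·√2)² + 9² − 9²) / (2·9·√2·9) = 162/229.1 = 0.7071, so ∠AJL = 45°.

Therefore, the measure of angle ∠AJL = 45°.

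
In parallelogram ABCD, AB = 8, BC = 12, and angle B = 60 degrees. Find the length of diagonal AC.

Law of cosines: d^2 = 8^2 + 12^2 - 2(8)(12)cos(60°) = 112, so d = 4*sqrt(7).

4*sqrt(7)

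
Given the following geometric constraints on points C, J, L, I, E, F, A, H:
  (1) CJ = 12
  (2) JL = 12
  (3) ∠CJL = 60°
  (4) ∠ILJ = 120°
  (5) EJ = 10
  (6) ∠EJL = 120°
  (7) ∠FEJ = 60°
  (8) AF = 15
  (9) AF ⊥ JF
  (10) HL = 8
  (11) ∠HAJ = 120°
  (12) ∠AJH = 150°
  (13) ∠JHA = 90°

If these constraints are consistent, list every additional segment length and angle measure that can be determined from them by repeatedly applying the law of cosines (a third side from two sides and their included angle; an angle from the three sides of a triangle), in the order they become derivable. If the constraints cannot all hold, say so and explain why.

These constraints are not satisfiable: (11), (12) and (13) are the three interior angles of triangle HAJ, which must sum to 180°, but 120° + 150° + 90° = 360°. No planar figure meets all of them, so nothing further can be derived.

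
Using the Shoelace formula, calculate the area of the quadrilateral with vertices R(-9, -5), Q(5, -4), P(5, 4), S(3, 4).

The Shoelace formula works by pairing each vertex with the next (cycling back to the first).
For each pair, compute x_i*y_(i+1) - x_(i+1)*y_i:
  (-9*-4 - 5*-5) = 61
  (5*4 - 5*-4) = 40
  (5*4 - 3*4) = 8
  (3*-5 - -9*4) = 21
Taking half the absolute value of the total: Area = (1/2)(130) = 65.

65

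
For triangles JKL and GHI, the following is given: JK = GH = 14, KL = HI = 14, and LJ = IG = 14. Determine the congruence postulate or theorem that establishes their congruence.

The given information matches SSS: All three pairs of corresponding sides are equal (Side-Side-Side).

SSS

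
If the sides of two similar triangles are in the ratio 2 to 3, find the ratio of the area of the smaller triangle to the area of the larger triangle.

Area ratio = (side ratio)^2 = (2/3)^2 = 4:9.

4:9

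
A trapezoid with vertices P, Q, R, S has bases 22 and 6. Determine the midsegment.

The midsegment (median) of a trapezoid connects the midpoints of the non-parallel sides.
Its length is the average of the two bases: (22 + 6) / 2 = 14.

14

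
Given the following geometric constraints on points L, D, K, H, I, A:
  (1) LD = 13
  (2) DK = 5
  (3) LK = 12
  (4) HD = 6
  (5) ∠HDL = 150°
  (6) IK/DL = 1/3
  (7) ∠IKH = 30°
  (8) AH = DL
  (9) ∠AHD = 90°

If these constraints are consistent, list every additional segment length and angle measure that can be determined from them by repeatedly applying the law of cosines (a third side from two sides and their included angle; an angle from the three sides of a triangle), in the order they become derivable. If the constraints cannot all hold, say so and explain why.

The constraints are consistent. Derivable facts, in order:
After 1 step:
- DA ≈ 14.32
- LH ≈ 18.44
- ∠DKL = 90°
- ∠DLK = 22.62°
- ∠KDL = 67.38°
After 2 steps:
- ∠ADH = 65.22°
- ∠DAH = 24.78°
- ∠DHL = 20.64°
- ∠DLH = 9.36°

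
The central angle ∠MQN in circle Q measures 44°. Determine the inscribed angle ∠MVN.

Inscribed angle = 44° / 2 = 22° (inscribed angle theorem).

22°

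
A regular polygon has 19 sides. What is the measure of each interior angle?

Each interior angle of a regular n-gon is (n - 2) * 180 / n.
For n = 19: (19 - 2) * 180 / 19 = 3060/19 = 3060/19 degrees.

3060/19 degrees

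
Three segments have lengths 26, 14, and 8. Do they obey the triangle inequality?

Check the triangle inequality: 14 + 8 = 22 ≤ 26.
Since the sum of two sides does not exceed the third, no triangle can be formed.

No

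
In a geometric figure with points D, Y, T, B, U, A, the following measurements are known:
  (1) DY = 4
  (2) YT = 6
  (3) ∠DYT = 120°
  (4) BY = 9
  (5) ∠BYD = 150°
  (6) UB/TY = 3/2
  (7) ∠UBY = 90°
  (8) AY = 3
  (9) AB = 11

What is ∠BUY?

From the given relations: UB = 3/2·TY = 3/2·6 = 9.
Step 1: By the law of cosines on triangle UBY: UY² = 9² + 9² − 2·9·9·cos(90°) = 162, so UY = 9·√2.
Step 2: By the inverse law of cosines on triangle BUY: cos(∠BUY) = (9² + (9·√2)² − 9²) / (2·9·9·√2) = 162/229.1 = 0.7071, so ∠BUY = 45°.

Therefore, the measure of angle ∠BUY = 45°.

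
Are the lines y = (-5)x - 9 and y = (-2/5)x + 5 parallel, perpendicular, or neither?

Slope of line 1: m1 = -5
Slope of line 2: m2 = -2/5
m1 != m2 (-5 != -2/5), so not parallel.
m1 * m2 = (-5) * (-2/5) = 2 != -1, so not perpendicular.
The lines are neither parallel nor perpendicular.

Neither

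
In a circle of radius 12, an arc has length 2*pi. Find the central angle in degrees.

θ = 360 × 2*pi / (2π × 12) = 30° (rearranging arc length formula).

30°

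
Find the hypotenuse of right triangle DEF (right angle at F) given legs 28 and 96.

In a right triangle, the square of the hypotenuse equals the sum of the squares of the two legs.
The legs are 28 and 96, so the hypotenuse = sqrt(784 + 9216) = sqrt(10000) = 100.

100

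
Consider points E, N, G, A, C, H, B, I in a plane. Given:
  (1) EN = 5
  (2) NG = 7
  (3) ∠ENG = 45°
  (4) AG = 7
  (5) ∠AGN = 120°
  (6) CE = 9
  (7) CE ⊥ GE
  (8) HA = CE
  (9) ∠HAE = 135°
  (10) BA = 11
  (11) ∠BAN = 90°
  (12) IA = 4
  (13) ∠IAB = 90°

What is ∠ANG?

Step 1: By the law of cosines on triangle NGA: NA² = 7² + 7² − 2·7·7·cos(120°) = 147, so NA = 7·√3.
Step 2: By the inverse law of cosines on triangle ANG: cos(∠ANG) = ((7·√3)² + 7² − 7²) / (2·7·√3·7) = 147/169.74 = 0.866, so ∠ANG = 30°.

Therefore, the measure of angle ∠ANG = 30°.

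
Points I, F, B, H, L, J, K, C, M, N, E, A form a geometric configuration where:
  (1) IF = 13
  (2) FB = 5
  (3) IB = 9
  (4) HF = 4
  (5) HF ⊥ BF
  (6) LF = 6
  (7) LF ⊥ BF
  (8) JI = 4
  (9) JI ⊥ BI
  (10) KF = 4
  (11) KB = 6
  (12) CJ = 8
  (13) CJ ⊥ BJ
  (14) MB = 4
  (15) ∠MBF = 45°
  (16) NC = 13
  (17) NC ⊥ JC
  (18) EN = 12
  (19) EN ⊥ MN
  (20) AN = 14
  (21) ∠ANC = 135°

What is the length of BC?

Step 1: By the law of cosines on triangle BIJ: BJ² = 9² + 4² − 2·9·4·cos(90°) = 97, so BJ = √97.
Step 2: By the law of cosines on triangle BJC: BC² = √97² + 8² − 2·√97·8·cos(90°) = 161, so BC = √161.

Therefore, the length of BC = √161.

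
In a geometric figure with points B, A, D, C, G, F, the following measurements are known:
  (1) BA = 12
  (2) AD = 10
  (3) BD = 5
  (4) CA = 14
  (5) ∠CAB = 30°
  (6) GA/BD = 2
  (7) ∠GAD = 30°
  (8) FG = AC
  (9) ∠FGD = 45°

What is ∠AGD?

From the given relations: GA = 2·BD = 2·5 = 10.
Step 1: By the law of cosines on triangle GAD: GD² = 10² + 10² − 2·10·10·cos(30°) = 26.79, so GD ≈ 5.18.
Step 2: By the inverse law of cosines on triangle AGD: cos(∠AGD) = (10² + 5.18² − 10²) / (2·10·5.18) = 26.79/103.53 = 0.2588, so ∠AGD = 75°.

Therefore, the measure of angle ∠AGD = 75°.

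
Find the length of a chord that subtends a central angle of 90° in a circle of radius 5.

Chord length = 2r sin(θ/2)
= 2 × 5 × sin(90°/2)
= 2 × 5 × sin(45°)
= 5*sqrt(2)

5*sqrt(2)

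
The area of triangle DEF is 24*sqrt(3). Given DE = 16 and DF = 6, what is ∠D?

sin(C) = 2 * 24*sqrt(3) / (16 * 6) = sqrt(3)/2, so C = arcsin(sqrt(3)/2) = 60°.
Since sin(180° - C) = sin(C), the obtuse angle 120° gives the same area, so C = 60° or C = 120°.

60° or 120°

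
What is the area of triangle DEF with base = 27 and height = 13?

Area = (1/2) * base * height
Area = (1/2) * 27 * 13
Area = 351/2

351/2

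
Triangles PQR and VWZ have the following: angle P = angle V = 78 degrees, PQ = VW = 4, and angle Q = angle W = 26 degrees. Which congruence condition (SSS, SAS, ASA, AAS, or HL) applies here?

The given information provides:
angle P = angle V = 78 degrees, PQ = VW = 4, and angle Q = angle W = 26 degrees
This matches the ASA congruence theorem.
Two pairs of corresponding angles and the included side are equal (Angle-Side-Angle).

ASA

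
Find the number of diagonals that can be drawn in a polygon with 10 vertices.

Total line segments between 10 vertices = C(10,2) = 45.
Subtract the 10 sides: 45 - 10 = 35 diagonals.

35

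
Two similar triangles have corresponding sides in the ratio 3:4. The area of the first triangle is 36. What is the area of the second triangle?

Area ratio = (3/4)^2 = 9/16. Area of the second triangle = 36 * 16/9 = 64.

64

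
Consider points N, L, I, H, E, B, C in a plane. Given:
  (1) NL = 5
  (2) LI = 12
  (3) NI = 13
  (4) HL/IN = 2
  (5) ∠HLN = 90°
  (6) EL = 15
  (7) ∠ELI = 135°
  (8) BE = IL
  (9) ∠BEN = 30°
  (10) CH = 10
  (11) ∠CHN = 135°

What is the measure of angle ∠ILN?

Step 1: By the inverse law of cosines on triangle ILN: cos(∠ILN) = (12² + 5² − 13²) / (2·12·5) = 0/120 = 0, so ∠ILN = 90°.

Therefore, the measure of angle ∠ILN = 90°.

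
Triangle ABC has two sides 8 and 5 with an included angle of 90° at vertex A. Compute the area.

Area = (1/2) * AB * AC * sin(A)
Area = (1/2) * 8 * 5 * sin(90°)
Area = (1/2) * 8 * 5 * 1
Area = 20

20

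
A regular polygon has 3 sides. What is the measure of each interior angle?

Each interior angle of a regular n-gon is (n - 2) * 180 / n.
For n = 3: (3 - 2) * 180 / 3 = 180/3 = 60 degrees.

60 degrees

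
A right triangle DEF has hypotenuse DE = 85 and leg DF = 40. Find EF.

Rearranging the Pythagorean theorem to solve for the unknown leg:
leg^2 = hypotenuse^2 - known_leg^2 = 7225 - 1600 = 5625
leg = sqrt(5625) = 75.

75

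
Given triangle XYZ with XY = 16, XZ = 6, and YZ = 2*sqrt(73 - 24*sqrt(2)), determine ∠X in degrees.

By the inverse law of cosines: cos(X) = (XY² + XZ² - YZ²) / (2 × XY × XZ)
cos(X) = (16² + 6² - (2*sqrt(73 - 24*sqrt(2)))²) / (2 × 16 × 6)
cos(X) = (256 + 36 - (292 - 96*sqrt(2))) / 192
cos(X) = sqrt(2)/2
X = arccos(sqrt(2)/2) = 45°

45°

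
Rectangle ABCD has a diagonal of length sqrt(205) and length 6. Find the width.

The diagonal of a rectangle forms a right triangle with the two sides.
Rearranging the Pythagorean theorem: missing side = sqrt(d^2 - known^2).
= sqrt(205 - 36) = sqrt(169) = 13.

13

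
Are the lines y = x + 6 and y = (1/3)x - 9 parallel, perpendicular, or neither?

Slope of line 1: m1 = 1
Slope of line 2: m2 = 1/3
For parallel lines we need equal slopes: 1 != 1/3.
For perpendicular lines we need m1*m2 = -1: (1)(1/3) = 1/3 != -1.
Since neither condition holds, the lines are neither parallel nor perpendicular.

Neither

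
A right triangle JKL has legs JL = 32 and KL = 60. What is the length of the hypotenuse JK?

JK = sqrt(32^2 + 60^2) = sqrt(4624) = 68

68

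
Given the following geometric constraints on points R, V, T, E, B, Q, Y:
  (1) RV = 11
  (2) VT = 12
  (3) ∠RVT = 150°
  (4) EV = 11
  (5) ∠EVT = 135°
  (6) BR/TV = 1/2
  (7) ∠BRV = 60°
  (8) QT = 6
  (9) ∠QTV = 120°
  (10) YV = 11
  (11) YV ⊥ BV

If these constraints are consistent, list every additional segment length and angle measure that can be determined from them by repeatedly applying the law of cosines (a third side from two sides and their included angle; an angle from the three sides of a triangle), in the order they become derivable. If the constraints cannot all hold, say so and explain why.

The constraints are consistent. Derivable facts, in order:
After 1 step:
- RT ≈ 22.22
- TE ≈ 21.25
- VB = √91
- VQ = 6·√7
After 2 steps:
- BY = 2·√53
- ∠BVR = 33°
- ∠ETV = 21.47°
- ∠QVT = 19.11°
- ∠RBV = 87°
- ∠RTV = 14.33°
- ∠TEV = 23.53°
- ∠TQV = 40.89°
- ∠TRV = 15.67°
After 3 steps:
- ∠BYV = 40.93°
- ∠VBY = 49.07°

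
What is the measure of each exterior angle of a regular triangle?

Each exterior angle of a regular n-gon is 360 / n.
For n = 3: 360 / 3 = 120 degrees.

120 degrees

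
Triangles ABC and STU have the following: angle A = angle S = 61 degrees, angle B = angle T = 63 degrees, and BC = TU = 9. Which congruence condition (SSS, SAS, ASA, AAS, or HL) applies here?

The given information matches AAS: Two pairs of corresponding angles and a non-included side are equal (Angle-Angle-Side).

AAS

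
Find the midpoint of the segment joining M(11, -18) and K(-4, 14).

The midpoint is the average of the coordinates:
x: (11 + -4)/2 = 7/2
y: (-18 + 14)/2 = -2
Midpoint = (7/2, -2)

(7/2, -2)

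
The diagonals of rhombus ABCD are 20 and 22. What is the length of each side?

Half-diagonals are 10 and 11. side = sqrt(10^2 + 11^2) = sqrt(221)

sqrt(221)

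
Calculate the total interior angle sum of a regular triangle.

The sum of interior angles of an n-sided polygon is (n - 2) * 180.
For n = 3: (3 - 2) * 180 = 1 * 180 = 180 degrees.

180 degrees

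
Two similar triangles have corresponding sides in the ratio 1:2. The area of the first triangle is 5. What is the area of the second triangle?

The ratio of areas of similar triangles = (side ratio)^2.
Side ratio = 1:2, so area ratio = 1:4.
Area of the second triangle / Area of the first triangle = 4/1
Area of the second triangle = 5 * 4/1 = 20

20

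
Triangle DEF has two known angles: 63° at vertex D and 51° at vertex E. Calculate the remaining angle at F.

The interior angles sum to 180°: angle F = 180 - 63 - 51 = 66°.
The triangle is acute (angles 63°, 51°, 66°).

66 degrees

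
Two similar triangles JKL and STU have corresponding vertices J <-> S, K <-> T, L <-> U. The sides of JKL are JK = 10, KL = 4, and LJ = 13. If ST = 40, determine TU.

Similar triangles have proportional sides. Setting up the proportion:
ST / JK = TU / KL
40 / 10 = TU / 4
TU = 4 * 40 / 10 = 16.

16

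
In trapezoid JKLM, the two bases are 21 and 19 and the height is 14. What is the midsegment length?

The midsegment of a trapezoid = (base1 + base2) / 2
midsegment = (21 + 19) / 2
midsegment = 40 / 2
midsegment = 20

20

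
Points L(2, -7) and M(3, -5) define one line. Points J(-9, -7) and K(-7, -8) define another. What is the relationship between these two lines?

Slope of line 1: m1 = (-5 - -7)/(3 - 2) = 2/1 = 2
Slope of line 2: m2 = (-8 - -7)/(-7 - -9) = -1/2 = -1/2
Two lines are perpendicular when the product of their slopes is -1 (negative reciprocals).
m1 * m2 = (2) * (-1/2) = -1, confirming perpendicularity.

Perpendicular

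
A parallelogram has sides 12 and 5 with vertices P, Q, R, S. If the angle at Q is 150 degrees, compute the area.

Area = 12 * 5 * sin(150°) = 60 * 1/2 = 30

30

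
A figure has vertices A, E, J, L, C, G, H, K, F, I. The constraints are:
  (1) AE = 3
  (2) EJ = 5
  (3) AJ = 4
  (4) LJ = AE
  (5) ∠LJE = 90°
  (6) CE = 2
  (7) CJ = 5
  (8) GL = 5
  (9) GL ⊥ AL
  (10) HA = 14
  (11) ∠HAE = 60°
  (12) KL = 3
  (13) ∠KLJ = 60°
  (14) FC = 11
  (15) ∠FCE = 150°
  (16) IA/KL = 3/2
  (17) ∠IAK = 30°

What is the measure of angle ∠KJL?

From the given relations: LJ = AE = 3.
Step 1: By the law of cosines on triangle JLK: JK² = 3² + 3² − 2·3·3·cos(60°) = 9, so JK = 3.
Step 2: By the inverse law of cosines on triangle KJL: cos(∠KJL) = (3² + 3² − 3²) / (2·3·3) = 9/18 = 0.5, so ∠KJL = 60°.

Therefore, the measure of angle ∠KJL = 60°.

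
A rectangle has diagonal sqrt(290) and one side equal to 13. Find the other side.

The diagonal of a rectangle forms a right triangle with the two sides.
Rearranging the Pythagorean theorem: missing side = sqrt(d^2 - known^2).
= sqrt(290 - 169) = sqrt(121) = 11.

11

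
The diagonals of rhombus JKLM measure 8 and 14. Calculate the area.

Area = (8 * 14) / 2 = 112 / 2 = 56

56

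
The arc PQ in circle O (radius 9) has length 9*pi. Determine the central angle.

Arc length L = 2πr × θ/360, so θ = 360L / (2πr).
θ = 360 × 9*pi / (2π × 9)
θ = 180°
θ = 180°

180°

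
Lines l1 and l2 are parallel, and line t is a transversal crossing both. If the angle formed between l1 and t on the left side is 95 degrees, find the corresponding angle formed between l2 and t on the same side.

Corresponding angles formed by parallel lines and a transversal are equal.
The given angle is 95 degrees.
The corresponding angle = 95 degrees.

95 degrees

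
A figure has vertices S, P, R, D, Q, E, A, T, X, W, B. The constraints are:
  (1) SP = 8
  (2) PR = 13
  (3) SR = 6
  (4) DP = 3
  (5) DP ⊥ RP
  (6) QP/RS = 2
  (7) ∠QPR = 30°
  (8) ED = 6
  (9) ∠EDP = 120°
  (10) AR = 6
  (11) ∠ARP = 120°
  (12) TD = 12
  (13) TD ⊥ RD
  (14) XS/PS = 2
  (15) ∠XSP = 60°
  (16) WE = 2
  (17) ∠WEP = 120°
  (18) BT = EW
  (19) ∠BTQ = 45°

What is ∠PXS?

From the given relations: XS = 2·PS = 2·8 = 16.
Step 1: By the law of cosines on triangle XSP: XP² = 16² + 8² − 2·16·8·cos(60°) = 192, so XP = 8·√3.
Step 2: By the inverse law of cosines on triangle PXS: cos(∠PXS) = ((8·√3)² + 16² − 8²) / (2·8·√3·16) = 384/443.41 = 0.866, so ∠PXS = 30°.

Therefore, the measure of angle ∠PXS = 30°.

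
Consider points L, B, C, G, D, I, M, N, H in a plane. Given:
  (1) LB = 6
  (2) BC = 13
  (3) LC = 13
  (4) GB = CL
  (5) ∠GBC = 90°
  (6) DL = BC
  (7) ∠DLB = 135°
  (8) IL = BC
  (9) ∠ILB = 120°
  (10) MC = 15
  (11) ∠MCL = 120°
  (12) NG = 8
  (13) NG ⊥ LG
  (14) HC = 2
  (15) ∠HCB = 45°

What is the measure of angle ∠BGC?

From the given relations: GB = CL = 13.
Step 1: By the law of cosines on triangle GBC: GC² = 13² + 13² − 2·13·13·cos(90°) = 338, so GC = 13·√2.
Step 2: By the inverse law of cosines on triangle BGC: cos(∠BGC) = (13² + (13·√2)² − 13²) / (2·13·13·√2) = 338/478 = 0.7071, so ∠BGC = 45°.

Therefore, the measure of angle ∠BGC = 45°.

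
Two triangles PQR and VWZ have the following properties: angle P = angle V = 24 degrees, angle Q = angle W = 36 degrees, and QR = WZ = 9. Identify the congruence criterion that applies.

The given information matches AAS: Two pairs of corresponding angles and a non-included side are equal (Angle-Angle-Side).

AAS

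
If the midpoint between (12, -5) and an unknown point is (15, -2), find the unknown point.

Using the midpoint formula: M = ((x1 + x2)/2, (y1 + y2)/2)
We know M = (15, -2) and C = (12, -5)
For x: 15 = (12 + x2)/2, so x2 = 2*15 - 12 = 18
For y: -2 = (-5 + y2)/2, so y2 = 2*-2 - -5 = 1
A = (18, 1)

(18, 1)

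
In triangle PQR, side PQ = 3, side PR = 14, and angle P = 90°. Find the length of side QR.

The included angle is 90°, so the triangle is right-angled at P. The opposite side QR is the hypotenuse.
By the Pythagorean theorem: QR = sqrt(3^2 + 14^2) = sqrt(205) = sqrt(205).

sqrt(205)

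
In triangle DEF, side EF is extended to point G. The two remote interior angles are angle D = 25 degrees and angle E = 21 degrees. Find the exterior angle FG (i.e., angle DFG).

By the exterior angle theorem, an exterior angle of a triangle equals the sum of the two remote interior angles.
Exterior angle = angle D + angle E
Exterior angle = 25 + 21 = 46 degrees

46 degrees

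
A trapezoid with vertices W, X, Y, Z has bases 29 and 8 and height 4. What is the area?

Area of a trapezoid = (base1 + base2) * height / 2
Area = (29 + 8) * 4 / 2
Area = 37 * 4 / 2
Area = 148 / 2
Area = 74

74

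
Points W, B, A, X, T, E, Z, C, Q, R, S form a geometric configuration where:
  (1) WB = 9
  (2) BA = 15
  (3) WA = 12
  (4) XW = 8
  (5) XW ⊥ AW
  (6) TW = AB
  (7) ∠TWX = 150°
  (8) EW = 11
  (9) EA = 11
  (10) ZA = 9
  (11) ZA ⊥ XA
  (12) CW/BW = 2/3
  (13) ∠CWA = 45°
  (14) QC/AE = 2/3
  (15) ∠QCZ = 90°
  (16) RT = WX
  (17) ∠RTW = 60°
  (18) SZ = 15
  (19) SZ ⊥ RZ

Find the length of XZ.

Step 1: By the law of cosines on triangle XWA: XA² = 8² + 12² − 2·8·12·cos(90°) = 208, so XA = 4·√13.
Step 2: By the law of cosines on triangle XAZ: XZ² = (4·√13)² + 9² − 2·4·√13·9·cos(90°) = 289, so XZ = 17.

Therefore, the length of XZ = 17.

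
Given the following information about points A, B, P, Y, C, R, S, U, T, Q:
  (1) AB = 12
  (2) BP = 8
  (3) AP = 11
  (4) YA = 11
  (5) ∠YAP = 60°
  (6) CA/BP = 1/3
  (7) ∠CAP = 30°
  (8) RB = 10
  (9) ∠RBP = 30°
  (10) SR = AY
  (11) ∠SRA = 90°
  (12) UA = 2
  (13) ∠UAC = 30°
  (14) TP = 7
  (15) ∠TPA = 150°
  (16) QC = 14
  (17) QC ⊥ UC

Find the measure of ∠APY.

Step 1: By the law of cosines on triangle PAY: PY² = 11² + 11² − 2·11·11·cos(60°) = 121, so PY = 11.
Step 2: By the inverse law of cosines on triangle APY: cos(∠APY) = (11² + 11² − 11²) / (2·11·11) = 121/242 = 0.5, so ∠APY = 60°.

Therefore, the measure of angle ∠APY = 60°.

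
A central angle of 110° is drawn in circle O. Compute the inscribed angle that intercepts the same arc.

An inscribed angle intercepts an arc from a point on the circle, while the central angle intercepts the same arc from the center.
The inscribed angle is always half the central angle: 110° / 2 = 55°.

55°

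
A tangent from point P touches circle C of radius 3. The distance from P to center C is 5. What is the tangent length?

The tangent, radius, and line from the external point to the center form a right triangle.
The right angle is where the tangent meets the radius.
By the Pythagorean theorem: tangent² + 3² = 5²
tangent² = 25 - 9 = 16
tangent = 4

4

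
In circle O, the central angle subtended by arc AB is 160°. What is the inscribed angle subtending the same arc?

An inscribed angle intercepts an arc from a point on the circle, while the central angle intercepts the same arc from the center.
The inscribed angle is always half the central angle: 160° / 2 = 80°.

80°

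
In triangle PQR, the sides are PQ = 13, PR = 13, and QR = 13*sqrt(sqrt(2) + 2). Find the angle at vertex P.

When all three sides of a triangle are known, the law of cosines can be rearranged to find any angle.
cos(C) = (a² + b² - c²) / (2ab) gives cos(P) = -sqrt(2)/2.
Taking the inverse cosine: P = 135°.

135°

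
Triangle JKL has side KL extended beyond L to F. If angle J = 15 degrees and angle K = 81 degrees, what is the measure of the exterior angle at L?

Exterior angle = 15 + 81 = 96 degrees (exterior angle theorem).

96 degrees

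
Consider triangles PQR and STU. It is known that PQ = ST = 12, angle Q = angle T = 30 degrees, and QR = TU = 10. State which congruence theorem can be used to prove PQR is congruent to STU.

The given information matches SAS: Two pairs of corresponding sides and the included angle are equal (Side-Angle-Side).

SAS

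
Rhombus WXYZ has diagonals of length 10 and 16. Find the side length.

Half-diagonals are 5 and 8. side = sqrt(5^2 + 8^2) = sqrt(89)

sqrt(89)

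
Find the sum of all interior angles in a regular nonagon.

The sum of interior angles of an n-sided polygon is (n - 2) * 180.
For n = 9: (9 - 2) * 180 = 7 * 180 = 1260 degrees.

1260 degrees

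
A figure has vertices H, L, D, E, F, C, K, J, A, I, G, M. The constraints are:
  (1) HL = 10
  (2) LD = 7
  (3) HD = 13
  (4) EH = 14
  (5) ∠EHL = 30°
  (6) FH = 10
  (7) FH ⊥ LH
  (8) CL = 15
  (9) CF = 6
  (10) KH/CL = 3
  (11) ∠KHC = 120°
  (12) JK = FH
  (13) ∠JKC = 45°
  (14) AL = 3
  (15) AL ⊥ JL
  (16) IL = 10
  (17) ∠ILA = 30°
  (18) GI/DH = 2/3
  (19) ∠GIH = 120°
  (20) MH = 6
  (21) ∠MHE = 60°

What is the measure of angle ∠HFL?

Step 1: By the law of cosines on triangle FHL: FL² = 10² + 10² − 2·10·10·cos(90°) = 200, so FL = 10·√2.
Step 2: By the inverse law of cosines on triangle HFL: cos(∠HFL) = (10² + (10·√2)² − 10²) / (2·10·10·√2) = 200/282.84 = 0.7071, so ∠HFL = 45°.

Therefore, the measure of angle ∠HFL = 45°.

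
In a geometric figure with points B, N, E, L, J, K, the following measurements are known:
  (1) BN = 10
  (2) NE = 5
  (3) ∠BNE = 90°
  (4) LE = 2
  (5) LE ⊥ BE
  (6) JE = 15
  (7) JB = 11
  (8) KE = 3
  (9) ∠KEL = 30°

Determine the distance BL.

Step 1: By the law of cosines on triangle BNE: BE² = 10² + 5² − 2·10·5·cos(90°) = 125, so BE = 5·√5.
Step 2: By the law of cosines on triangle BEL: BL² = (5·√5)² + 2² − 2·5·√5·2·cos(90°) = 129, so BL = √129.

Therefore, the length of BL = √129.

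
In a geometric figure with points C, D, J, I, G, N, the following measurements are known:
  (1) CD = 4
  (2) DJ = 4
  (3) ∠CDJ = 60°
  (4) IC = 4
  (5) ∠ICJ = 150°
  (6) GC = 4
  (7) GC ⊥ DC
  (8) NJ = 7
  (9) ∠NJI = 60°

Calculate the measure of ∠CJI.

Step 1: By the law of cosines on triangle JDC: JC² = 4² + 4² − 2·4·4·cos(60°) = 16, so JC = 4.
Step 2: By the law of cosines on triangle JCI: JI² = 4² + 4² − 2·4·4·cos(150°) = 59.71, so JI ≈ 7.73.
Step 3: By the inverse law of cosines on triangle CJI: cos(∠CJI) = (4² + 7.73² − 4²) / (2·4·7.73) = 59.71/61.82 = 0.9659, so ∠CJI = 15°.

Therefore, the measure of angle ∠CJI = 15°.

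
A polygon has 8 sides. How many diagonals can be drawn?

Total line segments between 8 vertices = C(8,2) = 28.
Subtract the 8 sides: 28 - 8 = 20 diagonals.

20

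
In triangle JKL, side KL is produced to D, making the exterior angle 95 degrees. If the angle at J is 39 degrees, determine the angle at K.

angle K = 95 - 39 = 56 degrees (exterior angle theorem).

56 degrees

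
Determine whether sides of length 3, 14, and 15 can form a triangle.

Sort the sides: 3, 14, 15.
It suffices to check that the sum of the two smallest exceeds the largest:
3 + 14 = 17 > 15. ✓
Yes, a valid triangle can be formed.

Yes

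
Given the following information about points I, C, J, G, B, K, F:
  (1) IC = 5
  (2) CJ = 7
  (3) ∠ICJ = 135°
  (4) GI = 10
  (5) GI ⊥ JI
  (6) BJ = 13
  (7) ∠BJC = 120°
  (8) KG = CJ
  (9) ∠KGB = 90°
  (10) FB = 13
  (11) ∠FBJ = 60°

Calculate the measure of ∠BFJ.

Step 1: By the law of cosines on triangle FBJ: FJ² = 13² + 13² − 2·13·13·cos(60°) = 169, so FJ = 13.
Step 2: By the inverse law of cosines on triangle BFJ: cos(∠BFJ) = (13² + 13² − 13²) / (2·13·13) = 169/338 = 0.5, so ∠BFJ = 60°.

Therefore, the measure of angle ∠BFJ = 60°.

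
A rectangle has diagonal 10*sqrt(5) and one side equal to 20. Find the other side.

b = sqrt(d^2 - a^2) = sqrt(500 - 400) = sqrt(100) = 10

10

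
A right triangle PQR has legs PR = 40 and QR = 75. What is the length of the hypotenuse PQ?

In a right triangle, the square of the hypotenuse equals the sum of the squares of the two legs.
The legs are 40 and 75, so the hypotenuse = sqrt(1600 + 5625) = sqrt(7225) = 85.

85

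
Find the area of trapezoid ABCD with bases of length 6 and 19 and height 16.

Area = (6 + 19) * 16 / 2 = 400 / 2 = 200

200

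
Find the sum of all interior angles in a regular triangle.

The sum of interior angles of an n-sided polygon is (n - 2) * 180.
For n = 3: (3 - 2) * 180 = 1 * 180 = 180 degrees.

180 degrees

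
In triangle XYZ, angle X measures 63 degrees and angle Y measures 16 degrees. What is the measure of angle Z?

Let angle Z = x. Then 63 + 16 + x = 180.
x = 180 - 79 = 101 degrees.

101 degrees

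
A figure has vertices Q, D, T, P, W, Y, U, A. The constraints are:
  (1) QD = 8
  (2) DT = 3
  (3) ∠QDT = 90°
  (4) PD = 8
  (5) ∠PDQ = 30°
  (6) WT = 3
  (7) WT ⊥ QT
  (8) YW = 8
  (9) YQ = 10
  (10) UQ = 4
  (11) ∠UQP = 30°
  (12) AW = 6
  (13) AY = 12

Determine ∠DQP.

Step 1: By the law of cosines on triangle QDP: QP² = 8² + 8² − 2·8·8·cos(30°) = 17.15, so QP ≈ 4.14.
Step 2: By the inverse law of cosines on triangle DQP: cos(∠DQP) = (8² + 4.14² − 8²) / (2·8·4.14) = 17.15/66.26 = 0.2588, so ∠DQP = 75°.

Therefore, the measure of angle ∠DQP = 75°.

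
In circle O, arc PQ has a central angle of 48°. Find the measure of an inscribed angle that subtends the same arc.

An inscribed angle intercepts an arc from a point on the circle, while the central angle intercepts the same arc from the center.
The inscribed angle is always half the central angle: 48° / 2 = 24°.

24°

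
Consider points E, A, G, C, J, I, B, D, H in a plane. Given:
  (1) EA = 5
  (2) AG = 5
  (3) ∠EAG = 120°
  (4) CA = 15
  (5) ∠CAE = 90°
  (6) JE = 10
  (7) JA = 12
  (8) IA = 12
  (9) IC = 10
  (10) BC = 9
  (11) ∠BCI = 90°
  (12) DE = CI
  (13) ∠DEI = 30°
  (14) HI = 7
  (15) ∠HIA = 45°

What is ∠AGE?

Step 1: By the law of cosines on triangle GAE: GE² = 5² + 5² − 2·5·5·cos(120°) = 75, so GE = 5·√3.
Step 2: By the inverse law of cosines on triangle AGE: cos(∠AGE) = (5² + (5·√3)² − 5²) / (2·5·5·√3) = 75/86.6 = 0.866, so ∠AGE = 30°.

Therefore, the measure of angle ∠AGE = 30°.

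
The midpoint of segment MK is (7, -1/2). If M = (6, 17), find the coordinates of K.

Using the midpoint formula: M = ((x1 + x2)/2, (y1 + y2)/2)
We know M = (7, -1/2) and M = (6, 17)
For x: 7 = (6 + x2)/2, so x2 = 2*7 - 6 = 8
For y: -1/2 = (17 + y2)/2, so y2 = 2*-1/2 - 17 = -18
K = (8, -18)

(8, -18)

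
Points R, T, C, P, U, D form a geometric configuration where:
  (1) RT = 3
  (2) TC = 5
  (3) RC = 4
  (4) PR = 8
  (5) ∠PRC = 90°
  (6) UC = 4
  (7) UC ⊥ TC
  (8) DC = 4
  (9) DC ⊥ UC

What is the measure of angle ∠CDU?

Step 1: By the law of cosines on triangle DCU: DU² = 4² + 4² − 2·4·4·cos(90°) = 32, so DU = 4·√2.
Step 2: By the inverse law of cosines on triangle CDU: cos(∠CDU) = (4² + (4·√2)² − 4²) / (2·4·4·√2) = 32/45.25 = 0.7071, so ∠CDU = 45°.

Therefore, the measure of angle ∠CDU = 45°.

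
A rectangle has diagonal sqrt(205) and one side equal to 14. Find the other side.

Using the Pythagorean theorem: d^2 = a^2 + b^2
b^2 = d^2 - a^2
b^2 = 205 - 196
b^2 = 9
b = sqrt(9) = 3

3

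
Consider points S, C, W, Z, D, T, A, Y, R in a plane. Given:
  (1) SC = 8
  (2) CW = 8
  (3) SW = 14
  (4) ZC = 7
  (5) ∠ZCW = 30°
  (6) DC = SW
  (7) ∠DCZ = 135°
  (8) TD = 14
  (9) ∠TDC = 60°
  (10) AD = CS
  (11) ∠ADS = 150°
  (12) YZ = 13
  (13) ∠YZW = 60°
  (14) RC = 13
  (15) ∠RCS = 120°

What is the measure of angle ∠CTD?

From the given relations: DC = SW = 14.
Step 1: By the law of cosines on triangle TDC: TC² = 14² + 14² − 2·14·14·cos(60°) = 196, so TC = 14.
Step 2: By the inverse law of cosines on triangle CTD: cos(∠CTD) = (14² + 14² − 14²) / (2·14·14) = 196/392 = 0.5, so ∠CTD = 60°.

Therefore, the measure of angle ∠CTD = 60°.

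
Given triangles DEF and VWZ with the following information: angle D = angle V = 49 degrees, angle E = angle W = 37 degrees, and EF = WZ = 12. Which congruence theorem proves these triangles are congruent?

Consider the given information: angle D = angle V = 49 degrees, angle E = angle W = 37 degrees, and EF = WZ = 12
This is not ASA or HL: ASA requires two angles and the side between them. HL only applies to right triangles with matching hypotenuse and leg.
The correct criterion is AAS. Two pairs of corresponding angles and a non-included side are equal (Angle-Angle-Side).

AAS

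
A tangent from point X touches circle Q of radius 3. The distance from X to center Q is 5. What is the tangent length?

tangent = √(d² - r²) = √(5² - 3²) = √(25 - 9) = √16 = 4

4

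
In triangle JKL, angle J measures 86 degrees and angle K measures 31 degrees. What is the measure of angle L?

By the triangle angle sum property, the three interior angles of any triangle add up to 180°.
We know angle J = 86° and angle K = 31°, so their sum is 117°.
Therefore angle L = 180° - 117° = 63°.

63 degrees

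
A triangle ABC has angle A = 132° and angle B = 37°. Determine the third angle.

The interior angles sum to 180°: angle C = 180 - 132 - 37 = 11°.
The triangle is obtuse (angles 132°, 37°, 11°).

11 degrees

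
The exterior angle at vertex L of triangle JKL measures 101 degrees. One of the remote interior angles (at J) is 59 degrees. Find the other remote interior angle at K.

The exterior angle theorem states that an exterior angle equals the sum of the two non-adjacent interior angles.
So 101 = 59 + angle K, which gives angle K = 101 - 59 = 42 degrees.

42 degrees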